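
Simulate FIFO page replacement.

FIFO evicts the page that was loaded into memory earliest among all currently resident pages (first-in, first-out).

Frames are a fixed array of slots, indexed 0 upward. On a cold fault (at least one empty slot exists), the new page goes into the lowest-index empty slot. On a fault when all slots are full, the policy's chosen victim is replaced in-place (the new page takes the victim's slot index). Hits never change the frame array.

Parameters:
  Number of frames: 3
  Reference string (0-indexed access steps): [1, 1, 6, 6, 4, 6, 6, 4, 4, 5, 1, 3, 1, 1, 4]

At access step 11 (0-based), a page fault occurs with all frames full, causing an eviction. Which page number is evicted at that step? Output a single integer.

Step 0: ref 1 -> FAULT, frames=[1,-,-]
Step 1: ref 1 -> HIT, frames=[1,-,-]
Step 2: ref 6 -> FAULT, frames=[1,6,-]
Step 3: ref 6 -> HIT, frames=[1,6,-]
Step 4: ref 4 -> FAULT, frames=[1,6,4]
Step 5: ref 6 -> HIT, frames=[1,6,4]
Step 6: ref 6 -> HIT, frames=[1,6,4]
Step 7: ref 4 -> HIT, frames=[1,6,4]
Step 8: ref 4 -> HIT, frames=[1,6,4]
Step 9: ref 5 -> FAULT, evict 1, frames=[5,6,4]
Step 10: ref 1 -> FAULT, evict 6, frames=[5,1,4]
Step 11: ref 3 -> FAULT, evict 4, frames=[5,1,3]
At step 11: evicted page 4

Answer: 4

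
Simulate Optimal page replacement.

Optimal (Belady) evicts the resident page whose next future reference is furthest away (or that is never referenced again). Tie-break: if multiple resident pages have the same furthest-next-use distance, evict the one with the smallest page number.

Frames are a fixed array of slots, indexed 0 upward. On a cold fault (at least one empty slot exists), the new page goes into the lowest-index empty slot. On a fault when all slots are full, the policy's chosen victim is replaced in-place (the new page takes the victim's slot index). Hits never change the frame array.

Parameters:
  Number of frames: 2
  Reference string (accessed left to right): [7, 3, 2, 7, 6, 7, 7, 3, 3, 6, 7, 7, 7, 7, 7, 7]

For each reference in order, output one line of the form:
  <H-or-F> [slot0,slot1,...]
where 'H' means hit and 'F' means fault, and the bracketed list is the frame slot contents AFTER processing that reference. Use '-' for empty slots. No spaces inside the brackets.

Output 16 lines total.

F [7,-]
F [7,3]
F [7,2]
H [7,2]
F [7,6]
H [7,6]
H [7,6]
F [3,6]
H [3,6]
H [3,6]
F [7,6]
H [7,6]
H [7,6]
H [7,6]
H [7,6]
H [7,6]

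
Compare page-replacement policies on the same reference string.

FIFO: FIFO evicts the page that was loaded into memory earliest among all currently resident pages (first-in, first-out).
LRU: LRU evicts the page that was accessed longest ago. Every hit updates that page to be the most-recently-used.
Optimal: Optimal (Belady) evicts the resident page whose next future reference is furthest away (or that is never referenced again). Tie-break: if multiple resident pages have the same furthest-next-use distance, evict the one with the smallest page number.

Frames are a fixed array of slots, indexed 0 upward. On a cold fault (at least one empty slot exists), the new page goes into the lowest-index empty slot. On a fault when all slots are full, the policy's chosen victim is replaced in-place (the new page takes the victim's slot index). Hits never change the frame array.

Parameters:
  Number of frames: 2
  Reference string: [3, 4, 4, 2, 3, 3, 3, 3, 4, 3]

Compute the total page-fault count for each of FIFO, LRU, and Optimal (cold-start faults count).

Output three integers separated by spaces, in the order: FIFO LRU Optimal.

--- FIFO ---
  step 0: ref 3 -> FAULT, frames=[3,-] (faults so far: 1)
  step 1: ref 4 -> FAULT, frames=[3,4] (faults so far: 2)
  step 2: ref 4 -> HIT, frames=[3,4] (faults so far: 2)
  step 3: ref 2 -> FAULT, evict 3, frames=[2,4] (faults so far: 3)
  step 4: ref 3 -> FAULT, evict 4, frames=[2,3] (faults so far: 4)
  step 5: ref 3 -> HIT, frames=[2,3] (faults so far: 4)
  step 6: ref 3 -> HIT, frames=[2,3] (faults so far: 4)
  step 7: ref 3 -> HIT, frames=[2,3] (faults so far: 4)
  step 8: ref 4 -> FAULT, evict 2, frames=[4,3] (faults so far: 5)
  step 9: ref 3 -> HIT, frames=[4,3] (faults so far: 5)
  FIFO total faults: 5
--- LRU ---
  step 0: ref 3 -> FAULT, frames=[3,-] (faults so far: 1)
  step 1: ref 4 -> FAULT, frames=[3,4] (faults so far: 2)
  step 2: ref 4 -> HIT, frames=[3,4] (faults so far: 2)
  step 3: ref 2 -> FAULT, evict 3, frames=[2,4] (faults so far: 3)
  step 4: ref 3 -> FAULT, evict 4, frames=[2,3] (faults so far: 4)
  step 5: ref 3 -> HIT, frames=[2,3] (faults so far: 4)
  step 6: ref 3 -> HIT, frames=[2,3] (faults so far: 4)
  step 7: ref 3 -> HIT, frames=[2,3] (faults so far: 4)
  step 8: ref 4 -> FAULT, evict 2, frames=[4,3] (faults so far: 5)
  step 9: ref 3 -> HIT, frames=[4,3] (faults so far: 5)
  LRU total faults: 5
--- Optimal ---
  step 0: ref 3 -> FAULT, frames=[3,-] (faults so far: 1)
  step 1: ref 4 -> FAULT, frames=[3,4] (faults so far: 2)
  step 2: ref 4 -> HIT, frames=[3,4] (faults so far: 2)
  step 3: ref 2 -> FAULT, evict 4, frames=[3,2] (faults so far: 3)
  step 4: ref 3 -> HIT, frames=[3,2] (faults so far: 3)
  step 5: ref 3 -> HIT, frames=[3,2] (faults so far: 3)
  step 6: ref 3 -> HIT, frames=[3,2] (faults so far: 3)
  step 7: ref 3 -> HIT, frames=[3,2] (faults so far: 3)
  step 8: ref 4 -> FAULT, evict 2, frames=[3,4] (faults so far: 4)
  step 9: ref 3 -> HIT, frames=[3,4] (faults so far: 4)
  Optimal total faults: 4

Answer: 5 5 4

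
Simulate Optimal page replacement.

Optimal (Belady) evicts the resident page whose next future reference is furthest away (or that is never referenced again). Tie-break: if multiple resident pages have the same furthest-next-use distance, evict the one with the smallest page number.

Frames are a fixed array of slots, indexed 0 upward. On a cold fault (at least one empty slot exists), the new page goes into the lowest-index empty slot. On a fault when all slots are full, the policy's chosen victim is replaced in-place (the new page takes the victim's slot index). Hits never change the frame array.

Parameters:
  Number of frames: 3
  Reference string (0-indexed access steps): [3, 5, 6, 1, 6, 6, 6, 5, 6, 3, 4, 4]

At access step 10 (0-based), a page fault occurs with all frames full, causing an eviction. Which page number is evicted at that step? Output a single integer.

Answer: 3

Derivation:
Step 0: ref 3 -> FAULT, frames=[3,-,-]
Step 1: ref 5 -> FAULT, frames=[3,5,-]
Step 2: ref 6 -> FAULT, frames=[3,5,6]
Step 3: ref 1 -> FAULT, evict 3, frames=[1,5,6]
Step 4: ref 6 -> HIT, frames=[1,5,6]
Step 5: ref 6 -> HIT, frames=[1,5,6]
Step 6: ref 6 -> HIT, frames=[1,5,6]
Step 7: ref 5 -> HIT, frames=[1,5,6]
Step 8: ref 6 -> HIT, frames=[1,5,6]
Step 9: ref 3 -> FAULT, evict 1, frames=[3,5,6]
Step 10: ref 4 -> FAULT, evict 3, frames=[4,5,6]
At step 10: evicted page 3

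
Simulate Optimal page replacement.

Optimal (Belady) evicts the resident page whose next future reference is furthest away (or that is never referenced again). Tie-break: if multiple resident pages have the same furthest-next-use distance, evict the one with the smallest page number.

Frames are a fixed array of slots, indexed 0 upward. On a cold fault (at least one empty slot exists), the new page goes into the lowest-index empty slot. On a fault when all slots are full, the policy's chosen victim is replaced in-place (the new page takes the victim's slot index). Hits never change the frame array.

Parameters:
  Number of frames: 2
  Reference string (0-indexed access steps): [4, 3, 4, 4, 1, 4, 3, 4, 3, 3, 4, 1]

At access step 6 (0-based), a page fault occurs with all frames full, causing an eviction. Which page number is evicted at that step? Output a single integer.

Step 0: ref 4 -> FAULT, frames=[4,-]
Step 1: ref 3 -> FAULT, frames=[4,3]
Step 2: ref 4 -> HIT, frames=[4,3]
Step 3: ref 4 -> HIT, frames=[4,3]
Step 4: ref 1 -> FAULT, evict 3, frames=[4,1]
Step 5: ref 4 -> HIT, frames=[4,1]
Step 6: ref 3 -> FAULT, evict 1, frames=[4,3]
At step 6: evicted page 1

Answer: 1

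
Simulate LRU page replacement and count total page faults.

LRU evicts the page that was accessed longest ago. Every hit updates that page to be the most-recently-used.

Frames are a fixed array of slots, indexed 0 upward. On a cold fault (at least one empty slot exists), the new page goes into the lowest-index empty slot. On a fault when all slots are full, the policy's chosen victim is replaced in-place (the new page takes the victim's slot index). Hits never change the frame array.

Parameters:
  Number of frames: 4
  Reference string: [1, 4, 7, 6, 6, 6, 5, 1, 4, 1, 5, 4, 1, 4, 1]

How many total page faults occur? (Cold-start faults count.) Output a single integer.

Step 0: ref 1 → FAULT, frames=[1,-,-,-]
Step 1: ref 4 → FAULT, frames=[1,4,-,-]
Step 2: ref 7 → FAULT, frames=[1,4,7,-]
Step 3: ref 6 → FAULT, frames=[1,4,7,6]
Step 4: ref 6 → HIT, frames=[1,4,7,6]
Step 5: ref 6 → HIT, frames=[1,4,7,6]
Step 6: ref 5 → FAULT (evict 1), frames=[5,4,7,6]
Step 7: ref 1 → FAULT (evict 4), frames=[5,1,7,6]
Step 8: ref 4 → FAULT (evict 7), frames=[5,1,4,6]
Step 9: ref 1 → HIT, frames=[5,1,4,6]
Step 10: ref 5 → HIT, frames=[5,1,4,6]
Step 11: ref 4 → HIT, frames=[5,1,4,6]
Step 12: ref 1 → HIT, frames=[5,1,4,6]
Step 13: ref 4 → HIT, frames=[5,1,4,6]
Step 14: ref 1 → HIT, frames=[5,1,4,6]
Total faults: 7

Answer: 7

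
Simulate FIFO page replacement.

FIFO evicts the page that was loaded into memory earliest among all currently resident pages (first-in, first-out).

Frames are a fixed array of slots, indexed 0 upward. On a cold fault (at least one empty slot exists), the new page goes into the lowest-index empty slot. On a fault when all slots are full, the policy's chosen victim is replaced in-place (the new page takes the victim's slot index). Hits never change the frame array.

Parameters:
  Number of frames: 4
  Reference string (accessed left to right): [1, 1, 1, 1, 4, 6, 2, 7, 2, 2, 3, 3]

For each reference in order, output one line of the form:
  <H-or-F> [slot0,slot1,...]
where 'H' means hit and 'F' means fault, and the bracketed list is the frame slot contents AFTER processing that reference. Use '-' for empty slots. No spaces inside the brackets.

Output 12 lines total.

F [1,-,-,-]
H [1,-,-,-]
H [1,-,-,-]
H [1,-,-,-]
F [1,4,-,-]
F [1,4,6,-]
F [1,4,6,2]
F [7,4,6,2]
H [7,4,6,2]
H [7,4,6,2]
F [7,3,6,2]
H [7,3,6,2]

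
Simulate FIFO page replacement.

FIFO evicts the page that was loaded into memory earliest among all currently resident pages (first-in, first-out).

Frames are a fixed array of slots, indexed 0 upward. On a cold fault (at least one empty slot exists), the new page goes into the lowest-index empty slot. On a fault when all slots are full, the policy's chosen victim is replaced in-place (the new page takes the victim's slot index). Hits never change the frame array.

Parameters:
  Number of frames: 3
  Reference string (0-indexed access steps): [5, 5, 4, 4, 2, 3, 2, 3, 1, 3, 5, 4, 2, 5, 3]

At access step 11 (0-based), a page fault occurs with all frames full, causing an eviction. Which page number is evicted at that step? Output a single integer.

Answer: 3

Derivation:
Step 0: ref 5 -> FAULT, frames=[5,-,-]
Step 1: ref 5 -> HIT, frames=[5,-,-]
Step 2: ref 4 -> FAULT, frames=[5,4,-]
Step 3: ref 4 -> HIT, frames=[5,4,-]
Step 4: ref 2 -> FAULT, frames=[5,4,2]
Step 5: ref 3 -> FAULT, evict 5, frames=[3,4,2]
Step 6: ref 2 -> HIT, frames=[3,4,2]
Step 7: ref 3 -> HIT, frames=[3,4,2]
Step 8: ref 1 -> FAULT, evict 4, frames=[3,1,2]
Step 9: ref 3 -> HIT, frames=[3,1,2]
Step 10: ref 5 -> FAULT, evict 2, frames=[3,1,5]
Step 11: ref 4 -> FAULT, evict 3, frames=[4,1,5]
At step 11: evicted page 3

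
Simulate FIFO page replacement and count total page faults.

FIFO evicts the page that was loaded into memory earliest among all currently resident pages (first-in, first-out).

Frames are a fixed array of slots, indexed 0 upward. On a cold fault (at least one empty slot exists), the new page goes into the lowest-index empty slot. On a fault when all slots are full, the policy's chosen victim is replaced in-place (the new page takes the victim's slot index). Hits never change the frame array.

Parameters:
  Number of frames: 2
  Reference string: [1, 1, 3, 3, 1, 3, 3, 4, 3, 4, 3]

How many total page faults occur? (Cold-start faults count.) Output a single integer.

Step 0: ref 1 → FAULT, frames=[1,-]
Step 1: ref 1 → HIT, frames=[1,-]
Step 2: ref 3 → FAULT, frames=[1,3]
Step 3: ref 3 → HIT, frames=[1,3]
Step 4: ref 1 → HIT, frames=[1,3]
Step 5: ref 3 → HIT, frames=[1,3]
Step 6: ref 3 → HIT, frames=[1,3]
Step 7: ref 4 → FAULT (evict 1), frames=[4,3]
Step 8: ref 3 → HIT, frames=[4,3]
Step 9: ref 4 → HIT, frames=[4,3]
Step 10: ref 3 → HIT, frames=[4,3]
Total faults: 3

Answer: 3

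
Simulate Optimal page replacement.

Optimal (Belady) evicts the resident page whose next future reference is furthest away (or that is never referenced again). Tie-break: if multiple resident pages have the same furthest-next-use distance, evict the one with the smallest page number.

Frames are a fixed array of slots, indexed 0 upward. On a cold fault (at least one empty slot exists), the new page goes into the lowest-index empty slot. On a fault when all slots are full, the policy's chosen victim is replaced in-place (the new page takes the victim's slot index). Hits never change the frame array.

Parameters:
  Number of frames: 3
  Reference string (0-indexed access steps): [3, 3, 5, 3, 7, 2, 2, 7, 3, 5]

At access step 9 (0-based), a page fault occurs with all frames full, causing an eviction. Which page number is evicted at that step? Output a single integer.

Answer: 2

Derivation:
Step 0: ref 3 -> FAULT, frames=[3,-,-]
Step 1: ref 3 -> HIT, frames=[3,-,-]
Step 2: ref 5 -> FAULT, frames=[3,5,-]
Step 3: ref 3 -> HIT, frames=[3,5,-]
Step 4: ref 7 -> FAULT, frames=[3,5,7]
Step 5: ref 2 -> FAULT, evict 5, frames=[3,2,7]
Step 6: ref 2 -> HIT, frames=[3,2,7]
Step 7: ref 7 -> HIT, frames=[3,2,7]
Step 8: ref 3 -> HIT, frames=[3,2,7]
Step 9: ref 5 -> FAULT, evict 2, frames=[3,5,7]
At step 9: evicted page 2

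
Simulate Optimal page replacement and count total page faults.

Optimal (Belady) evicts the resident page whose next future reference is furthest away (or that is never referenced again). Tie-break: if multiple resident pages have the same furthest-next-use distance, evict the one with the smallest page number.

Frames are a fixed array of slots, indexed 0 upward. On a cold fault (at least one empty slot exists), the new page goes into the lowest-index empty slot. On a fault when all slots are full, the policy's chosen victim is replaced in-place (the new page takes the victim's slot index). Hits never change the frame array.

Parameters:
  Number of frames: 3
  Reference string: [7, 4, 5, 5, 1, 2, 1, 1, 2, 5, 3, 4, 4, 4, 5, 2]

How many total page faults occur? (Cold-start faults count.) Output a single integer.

Answer: 7

Derivation:
Step 0: ref 7 → FAULT, frames=[7,-,-]
Step 1: ref 4 → FAULT, frames=[7,4,-]
Step 2: ref 5 → FAULT, frames=[7,4,5]
Step 3: ref 5 → HIT, frames=[7,4,5]
Step 4: ref 1 → FAULT (evict 7), frames=[1,4,5]
Step 5: ref 2 → FAULT (evict 4), frames=[1,2,5]
Step 6: ref 1 → HIT, frames=[1,2,5]
Step 7: ref 1 → HIT, frames=[1,2,5]
Step 8: ref 2 → HIT, frames=[1,2,5]
Step 9: ref 5 → HIT, frames=[1,2,5]
Step 10: ref 3 → FAULT (evict 1), frames=[3,2,5]
Step 11: ref 4 → FAULT (evict 3), frames=[4,2,5]
Step 12: ref 4 → HIT, frames=[4,2,5]
Step 13: ref 4 → HIT, frames=[4,2,5]
Step 14: ref 5 → HIT, frames=[4,2,5]
Step 15: ref 2 → HIT, frames=[4,2,5]
Total faults: 7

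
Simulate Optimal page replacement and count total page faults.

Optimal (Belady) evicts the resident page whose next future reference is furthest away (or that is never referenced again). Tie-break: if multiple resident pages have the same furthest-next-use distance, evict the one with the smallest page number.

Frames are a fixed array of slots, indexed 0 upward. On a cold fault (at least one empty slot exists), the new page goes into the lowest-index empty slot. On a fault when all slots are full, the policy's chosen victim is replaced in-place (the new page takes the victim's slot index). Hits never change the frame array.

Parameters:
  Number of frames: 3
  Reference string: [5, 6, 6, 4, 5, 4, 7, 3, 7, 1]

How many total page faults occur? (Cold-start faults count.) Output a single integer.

Step 0: ref 5 → FAULT, frames=[5,-,-]
Step 1: ref 6 → FAULT, frames=[5,6,-]
Step 2: ref 6 → HIT, frames=[5,6,-]
Step 3: ref 4 → FAULT, frames=[5,6,4]
Step 4: ref 5 → HIT, frames=[5,6,4]
Step 5: ref 4 → HIT, frames=[5,6,4]
Step 6: ref 7 → FAULT (evict 4), frames=[5,6,7]
Step 7: ref 3 → FAULT (evict 5), frames=[3,6,7]
Step 8: ref 7 → HIT, frames=[3,6,7]
Step 9: ref 1 → FAULT (evict 3), frames=[1,6,7]
Total faults: 6

Answer: 6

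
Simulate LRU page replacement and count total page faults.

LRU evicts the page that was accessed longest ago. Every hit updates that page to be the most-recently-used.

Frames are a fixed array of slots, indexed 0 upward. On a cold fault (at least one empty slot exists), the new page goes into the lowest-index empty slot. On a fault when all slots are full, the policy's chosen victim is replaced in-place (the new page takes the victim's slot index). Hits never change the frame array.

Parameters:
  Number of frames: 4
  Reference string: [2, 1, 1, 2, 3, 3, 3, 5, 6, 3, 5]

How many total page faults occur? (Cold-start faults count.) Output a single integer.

Step 0: ref 2 → FAULT, frames=[2,-,-,-]
Step 1: ref 1 → FAULT, frames=[2,1,-,-]
Step 2: ref 1 → HIT, frames=[2,1,-,-]
Step 3: ref 2 → HIT, frames=[2,1,-,-]
Step 4: ref 3 → FAULT, frames=[2,1,3,-]
Step 5: ref 3 → HIT, frames=[2,1,3,-]
Step 6: ref 3 → HIT, frames=[2,1,3,-]
Step 7: ref 5 → FAULT, frames=[2,1,3,5]
Step 8: ref 6 → FAULT (evict 1), frames=[2,6,3,5]
Step 9: ref 3 → HIT, frames=[2,6,3,5]
Step 10: ref 5 → HIT, frames=[2,6,3,5]
Total faults: 5

Answer: 5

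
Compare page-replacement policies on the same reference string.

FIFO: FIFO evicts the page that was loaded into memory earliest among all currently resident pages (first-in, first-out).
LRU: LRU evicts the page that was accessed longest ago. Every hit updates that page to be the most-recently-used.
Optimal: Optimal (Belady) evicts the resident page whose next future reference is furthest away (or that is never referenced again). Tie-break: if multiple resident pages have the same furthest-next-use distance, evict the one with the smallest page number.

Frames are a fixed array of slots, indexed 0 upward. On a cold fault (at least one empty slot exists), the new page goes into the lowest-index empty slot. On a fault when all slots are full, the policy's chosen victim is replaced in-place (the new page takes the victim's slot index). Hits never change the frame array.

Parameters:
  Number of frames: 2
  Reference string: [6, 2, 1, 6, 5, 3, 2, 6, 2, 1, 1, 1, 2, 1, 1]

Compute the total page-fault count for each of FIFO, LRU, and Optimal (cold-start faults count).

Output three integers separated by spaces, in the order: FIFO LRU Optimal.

Answer: 10 9 7

Derivation:
--- FIFO ---
  step 0: ref 6 -> FAULT, frames=[6,-] (faults so far: 1)
  step 1: ref 2 -> FAULT, frames=[6,2] (faults so far: 2)
  step 2: ref 1 -> FAULT, evict 6, frames=[1,2] (faults so far: 3)
  step 3: ref 6 -> FAULT, evict 2, frames=[1,6] (faults so far: 4)
  step 4: ref 5 -> FAULT, evict 1, frames=[5,6] (faults so far: 5)
  step 5: ref 3 -> FAULT, evict 6, frames=[5,3] (faults so far: 6)
  step 6: ref 2 -> FAULT, evict 5, frames=[2,3] (faults so far: 7)
  step 7: ref 6 -> FAULT, evict 3, frames=[2,6] (faults so far: 8)
  step 8: ref 2 -> HIT, frames=[2,6] (faults so far: 8)
  step 9: ref 1 -> FAULT, evict 2, frames=[1,6] (faults so far: 9)
  step 10: ref 1 -> HIT, frames=[1,6] (faults so far: 9)
  step 11: ref 1 -> HIT, frames=[1,6] (faults so far: 9)
  step 12: ref 2 -> FAULT, evict 6, frames=[1,2] (faults so far: 10)
  step 13: ref 1 -> HIT, frames=[1,2] (faults so far: 10)
  step 14: ref 1 -> HIT, frames=[1,2] (faults so far: 10)
  FIFO total faults: 10
--- LRU ---
  step 0: ref 6 -> FAULT, frames=[6,-] (faults so far: 1)
  step 1: ref 2 -> FAULT, frames=[6,2] (faults so far: 2)
  step 2: ref 1 -> FAULT, evict 6, frames=[1,2] (faults so far: 3)
  step 3: ref 6 -> FAULT, evict 2, frames=[1,6] (faults so far: 4)
  step 4: ref 5 -> FAULT, evict 1, frames=[5,6] (faults so far: 5)
  step 5: ref 3 -> FAULT, evict 6, frames=[5,3] (faults so far: 6)
  step 6: ref 2 -> FAULT, evict 5, frames=[2,3] (faults so far: 7)
  step 7: ref 6 -> FAULT, evict 3, frames=[2,6] (faults so far: 8)
  step 8: ref 2 -> HIT, frames=[2,6] (faults so far: 8)
  step 9: ref 1 -> FAULT, evict 6, frames=[2,1] (faults so far: 9)
  step 10: ref 1 -> HIT, frames=[2,1] (faults so far: 9)
  step 11: ref 1 -> HIT, frames=[2,1] (faults so far: 9)
  step 12: ref 2 -> HIT, frames=[2,1] (faults so far: 9)
  step 13: ref 1 -> HIT, frames=[2,1] (faults so far: 9)
  step 14: ref 1 -> HIT, frames=[2,1] (faults so far: 9)
  LRU total faults: 9
--- Optimal ---
  step 0: ref 6 -> FAULT, frames=[6,-] (faults so far: 1)
  step 1: ref 2 -> FAULT, frames=[6,2] (faults so far: 2)
  step 2: ref 1 -> FAULT, evict 2, frames=[6,1] (faults so far: 3)
  step 3: ref 6 -> HIT, frames=[6,1] (faults so far: 3)
  step 4: ref 5 -> FAULT, evict 1, frames=[6,5] (faults so far: 4)
  step 5: ref 3 -> FAULT, evict 5, frames=[6,3] (faults so far: 5)
  step 6: ref 2 -> FAULT, evict 3, frames=[6,2] (faults so far: 6)
  step 7: ref 6 -> HIT, frames=[6,2] (faults so far: 6)
  step 8: ref 2 -> HIT, frames=[6,2] (faults so far: 6)
  step 9: ref 1 -> FAULT, evict 6, frames=[1,2] (faults so far: 7)
  step 10: ref 1 -> HIT, frames=[1,2] (faults so far: 7)
  step 11: ref 1 -> HIT, frames=[1,2] (faults so far: 7)
  step 12: ref 2 -> HIT, frames=[1,2] (faults so far: 7)
  step 13: ref 1 -> HIT, frames=[1,2] (faults so far: 7)
  step 14: ref 1 -> HIT, frames=[1,2] (faults so far: 7)
  Optimal total faults: 7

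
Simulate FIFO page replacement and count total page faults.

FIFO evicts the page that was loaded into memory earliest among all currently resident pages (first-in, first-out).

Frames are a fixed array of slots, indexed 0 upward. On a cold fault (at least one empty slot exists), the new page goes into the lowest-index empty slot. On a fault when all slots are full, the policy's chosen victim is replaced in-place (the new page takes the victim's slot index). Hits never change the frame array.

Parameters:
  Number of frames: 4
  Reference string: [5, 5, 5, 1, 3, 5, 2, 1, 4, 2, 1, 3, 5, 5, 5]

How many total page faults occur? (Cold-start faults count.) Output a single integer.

Answer: 6

Derivation:
Step 0: ref 5 → FAULT, frames=[5,-,-,-]
Step 1: ref 5 → HIT, frames=[5,-,-,-]
Step 2: ref 5 → HIT, frames=[5,-,-,-]
Step 3: ref 1 → FAULT, frames=[5,1,-,-]
Step 4: ref 3 → FAULT, frames=[5,1,3,-]
Step 5: ref 5 → HIT, frames=[5,1,3,-]
Step 6: ref 2 → FAULT, frames=[5,1,3,2]
Step 7: ref 1 → HIT, frames=[5,1,3,2]
Step 8: ref 4 → FAULT (evict 5), frames=[4,1,3,2]
Step 9: ref 2 → HIT, frames=[4,1,3,2]
Step 10: ref 1 → HIT, frames=[4,1,3,2]
Step 11: ref 3 → HIT, frames=[4,1,3,2]
Step 12: ref 5 → FAULT (evict 1), frames=[4,5,3,2]
Step 13: ref 5 → HIT, frames=[4,5,3,2]
Step 14: ref 5 → HIT, frames=[4,5,3,2]
Total faults: 6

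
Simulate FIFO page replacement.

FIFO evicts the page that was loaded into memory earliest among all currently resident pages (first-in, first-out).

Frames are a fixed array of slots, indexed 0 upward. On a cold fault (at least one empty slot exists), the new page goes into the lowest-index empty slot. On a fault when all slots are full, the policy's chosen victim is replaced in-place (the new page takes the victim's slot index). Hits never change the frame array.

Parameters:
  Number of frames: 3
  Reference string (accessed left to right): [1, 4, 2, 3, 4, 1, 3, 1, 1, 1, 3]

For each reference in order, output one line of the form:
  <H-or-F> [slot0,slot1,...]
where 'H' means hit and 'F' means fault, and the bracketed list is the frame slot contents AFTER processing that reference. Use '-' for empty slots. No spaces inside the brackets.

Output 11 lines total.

F [1,-,-]
F [1,4,-]
F [1,4,2]
F [3,4,2]
H [3,4,2]
F [3,1,2]
H [3,1,2]
H [3,1,2]
H [3,1,2]
H [3,1,2]
H [3,1,2]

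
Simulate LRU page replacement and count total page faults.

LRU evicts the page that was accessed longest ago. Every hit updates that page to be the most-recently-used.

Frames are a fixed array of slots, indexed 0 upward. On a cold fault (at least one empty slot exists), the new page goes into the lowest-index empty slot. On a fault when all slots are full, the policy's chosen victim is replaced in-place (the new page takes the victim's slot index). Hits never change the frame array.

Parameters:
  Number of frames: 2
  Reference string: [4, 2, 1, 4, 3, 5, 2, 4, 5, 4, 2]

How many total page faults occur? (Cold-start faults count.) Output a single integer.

Step 0: ref 4 → FAULT, frames=[4,-]
Step 1: ref 2 → FAULT, frames=[4,2]
Step 2: ref 1 → FAULT (evict 4), frames=[1,2]
Step 3: ref 4 → FAULT (evict 2), frames=[1,4]
Step 4: ref 3 → FAULT (evict 1), frames=[3,4]
Step 5: ref 5 → FAULT (evict 4), frames=[3,5]
Step 6: ref 2 → FAULT (evict 3), frames=[2,5]
Step 7: ref 4 → FAULT (evict 5), frames=[2,4]
Step 8: ref 5 → FAULT (evict 2), frames=[5,4]
Step 9: ref 4 → HIT, frames=[5,4]
Step 10: ref 2 → FAULT (evict 5), frames=[2,4]
Total faults: 10

Answer: 10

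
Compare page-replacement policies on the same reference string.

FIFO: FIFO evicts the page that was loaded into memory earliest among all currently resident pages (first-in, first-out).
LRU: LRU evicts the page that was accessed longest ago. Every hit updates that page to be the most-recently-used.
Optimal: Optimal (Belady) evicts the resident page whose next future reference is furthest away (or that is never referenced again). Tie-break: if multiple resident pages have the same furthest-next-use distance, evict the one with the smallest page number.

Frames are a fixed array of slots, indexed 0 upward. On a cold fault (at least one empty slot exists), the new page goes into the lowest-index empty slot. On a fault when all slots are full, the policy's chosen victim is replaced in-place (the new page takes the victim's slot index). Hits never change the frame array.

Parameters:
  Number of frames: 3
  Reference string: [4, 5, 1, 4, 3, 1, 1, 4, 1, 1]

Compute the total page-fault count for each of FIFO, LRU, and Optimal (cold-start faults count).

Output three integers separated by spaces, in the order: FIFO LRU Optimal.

Answer: 5 4 4

Derivation:
--- FIFO ---
  step 0: ref 4 -> FAULT, frames=[4,-,-] (faults so far: 1)
  step 1: ref 5 -> FAULT, frames=[4,5,-] (faults so far: 2)
  step 2: ref 1 -> FAULT, frames=[4,5,1] (faults so far: 3)
  step 3: ref 4 -> HIT, frames=[4,5,1] (faults so far: 3)
  step 4: ref 3 -> FAULT, evict 4, frames=[3,5,1] (faults so far: 4)
  step 5: ref 1 -> HIT, frames=[3,5,1] (faults so far: 4)
  step 6: ref 1 -> HIT, frames=[3,5,1] (faults so far: 4)
  step 7: ref 4 -> FAULT, evict 5, frames=[3,4,1] (faults so far: 5)
  step 8: ref 1 -> HIT, frames=[3,4,1] (faults so far: 5)
  step 9: ref 1 -> HIT, frames=[3,4,1] (faults so far: 5)
  FIFO total faults: 5
--- LRU ---
  step 0: ref 4 -> FAULT, frames=[4,-,-] (faults so far: 1)
  step 1: ref 5 -> FAULT, frames=[4,5,-] (faults so far: 2)
  step 2: ref 1 -> FAULT, frames=[4,5,1] (faults so far: 3)
  step 3: ref 4 -> HIT, frames=[4,5,1] (faults so far: 3)
  step 4: ref 3 -> FAULT, evict 5, frames=[4,3,1] (faults so far: 4)
  step 5: ref 1 -> HIT, frames=[4,3,1] (faults so far: 4)
  step 6: ref 1 -> HIT, frames=[4,3,1] (faults so far: 4)
  step 7: ref 4 -> HIT, frames=[4,3,1] (faults so far: 4)
  step 8: ref 1 -> HIT, frames=[4,3,1] (faults so far: 4)
  step 9: ref 1 -> HIT, frames=[4,3,1] (faults so far: 4)
  LRU total faults: 4
--- Optimal ---
  step 0: ref 4 -> FAULT, frames=[4,-,-] (faults so far: 1)
  step 1: ref 5 -> FAULT, frames=[4,5,-] (faults so far: 2)
  step 2: ref 1 -> FAULT, frames=[4,5,1] (faults so far: 3)
  step 3: ref 4 -> HIT, frames=[4,5,1] (faults so far: 3)
  step 4: ref 3 -> FAULT, evict 5, frames=[4,3,1] (faults so far: 4)
  step 5: ref 1 -> HIT, frames=[4,3,1] (faults so far: 4)
  step 6: ref 1 -> HIT, frames=[4,3,1] (faults so far: 4)
  step 7: ref 4 -> HIT, frames=[4,3,1] (faults so far: 4)
  step 8: ref 1 -> HIT, frames=[4,3,1] (faults so far: 4)
  step 9: ref 1 -> HIT, frames=[4,3,1] (faults so far: 4)
  Optimal total faults: 4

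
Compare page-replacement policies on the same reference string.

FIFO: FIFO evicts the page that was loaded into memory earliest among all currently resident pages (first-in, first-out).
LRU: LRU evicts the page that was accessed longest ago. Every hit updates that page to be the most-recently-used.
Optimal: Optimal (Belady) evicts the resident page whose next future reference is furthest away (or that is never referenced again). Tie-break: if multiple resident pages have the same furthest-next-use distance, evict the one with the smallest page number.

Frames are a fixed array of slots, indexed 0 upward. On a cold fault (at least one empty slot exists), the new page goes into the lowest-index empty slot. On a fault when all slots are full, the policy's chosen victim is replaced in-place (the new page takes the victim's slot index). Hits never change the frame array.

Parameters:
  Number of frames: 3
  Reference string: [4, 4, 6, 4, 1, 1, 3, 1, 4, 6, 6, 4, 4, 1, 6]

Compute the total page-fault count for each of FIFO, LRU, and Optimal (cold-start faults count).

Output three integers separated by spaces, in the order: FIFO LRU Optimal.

Answer: 7 5 5

Derivation:
--- FIFO ---
  step 0: ref 4 -> FAULT, frames=[4,-,-] (faults so far: 1)
  step 1: ref 4 -> HIT, frames=[4,-,-] (faults so far: 1)
  step 2: ref 6 -> FAULT, frames=[4,6,-] (faults so far: 2)
  step 3: ref 4 -> HIT, frames=[4,6,-] (faults so far: 2)
  step 4: ref 1 -> FAULT, frames=[4,6,1] (faults so far: 3)
  step 5: ref 1 -> HIT, frames=[4,6,1] (faults so far: 3)
  step 6: ref 3 -> FAULT, evict 4, frames=[3,6,1] (faults so far: 4)
  step 7: ref 1 -> HIT, frames=[3,6,1] (faults so far: 4)
  step 8: ref 4 -> FAULT, evict 6, frames=[3,4,1] (faults so far: 5)
  step 9: ref 6 -> FAULT, evict 1, frames=[3,4,6] (faults so far: 6)
  step 10: ref 6 -> HIT, frames=[3,4,6] (faults so far: 6)
  step 11: ref 4 -> HIT, frames=[3,4,6] (faults so far: 6)
  step 12: ref 4 -> HIT, frames=[3,4,6] (faults so far: 6)
  step 13: ref 1 -> FAULT, evict 3, frames=[1,4,6] (faults so far: 7)
  step 14: ref 6 -> HIT, frames=[1,4,6] (faults so far: 7)
  FIFO total faults: 7
--- LRU ---
  step 0: ref 4 -> FAULT, frames=[4,-,-] (faults so far: 1)
  step 1: ref 4 -> HIT, frames=[4,-,-] (faults so far: 1)
  step 2: ref 6 -> FAULT, frames=[4,6,-] (faults so far: 2)
  step 3: ref 4 -> HIT, frames=[4,6,-] (faults so far: 2)
  step 4: ref 1 -> FAULT, frames=[4,6,1] (faults so far: 3)
  step 5: ref 1 -> HIT, frames=[4,6,1] (faults so far: 3)
  step 6: ref 3 -> FAULT, evict 6, frames=[4,3,1] (faults so far: 4)
  step 7: ref 1 -> HIT, frames=[4,3,1] (faults so far: 4)
  step 8: ref 4 -> HIT, frames=[4,3,1] (faults so far: 4)
  step 9: ref 6 -> FAULT, evict 3, frames=[4,6,1] (faults so far: 5)
  step 10: ref 6 -> HIT, frames=[4,6,1] (faults so far: 5)
  step 11: ref 4 -> HIT, frames=[4,6,1] (faults so far: 5)
  step 12: ref 4 -> HIT, frames=[4,6,1] (faults so far: 5)
  step 13: ref 1 -> HIT, frames=[4,6,1] (faults so far: 5)
  step 14: ref 6 -> HIT, frames=[4,6,1] (faults so far: 5)
  LRU total faults: 5
--- Optimal ---
  step 0: ref 4 -> FAULT, frames=[4,-,-] (faults so far: 1)
  step 1: ref 4 -> HIT, frames=[4,-,-] (faults so far: 1)
  step 2: ref 6 -> FAULT, frames=[4,6,-] (faults so far: 2)
  step 3: ref 4 -> HIT, frames=[4,6,-] (faults so far: 2)
  step 4: ref 1 -> FAULT, frames=[4,6,1] (faults so far: 3)
  step 5: ref 1 -> HIT, frames=[4,6,1] (faults so far: 3)
  step 6: ref 3 -> FAULT, evict 6, frames=[4,3,1] (faults so far: 4)
  step 7: ref 1 -> HIT, frames=[4,3,1] (faults so far: 4)
  step 8: ref 4 -> HIT, frames=[4,3,1] (faults so far: 4)
  step 9: ref 6 -> FAULT, evict 3, frames=[4,6,1] (faults so far: 5)
  step 10: ref 6 -> HIT, frames=[4,6,1] (faults so far: 5)
  step 11: ref 4 -> HIT, frames=[4,6,1] (faults so far: 5)
  step 12: ref 4 -> HIT, frames=[4,6,1] (faults so far: 5)
  step 13: ref 1 -> HIT, frames=[4,6,1] (faults so far: 5)
  step 14: ref 6 -> HIT, frames=[4,6,1] (faults so far: 5)
  Optimal total faults: 5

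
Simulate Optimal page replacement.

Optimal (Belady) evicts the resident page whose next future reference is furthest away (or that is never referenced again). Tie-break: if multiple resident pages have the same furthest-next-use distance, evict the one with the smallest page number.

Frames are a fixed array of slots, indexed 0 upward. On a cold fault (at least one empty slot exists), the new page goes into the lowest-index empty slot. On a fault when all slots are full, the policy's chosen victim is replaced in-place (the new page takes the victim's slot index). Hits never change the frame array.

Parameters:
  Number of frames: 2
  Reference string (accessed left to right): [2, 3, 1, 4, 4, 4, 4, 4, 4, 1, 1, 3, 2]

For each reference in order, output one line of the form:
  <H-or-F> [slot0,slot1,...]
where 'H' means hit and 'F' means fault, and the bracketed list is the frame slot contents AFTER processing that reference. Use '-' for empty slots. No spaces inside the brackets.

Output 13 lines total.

F [2,-]
F [2,3]
F [1,3]
F [1,4]
H [1,4]
H [1,4]
H [1,4]
H [1,4]
H [1,4]
H [1,4]
H [1,4]
F [3,4]
F [2,4]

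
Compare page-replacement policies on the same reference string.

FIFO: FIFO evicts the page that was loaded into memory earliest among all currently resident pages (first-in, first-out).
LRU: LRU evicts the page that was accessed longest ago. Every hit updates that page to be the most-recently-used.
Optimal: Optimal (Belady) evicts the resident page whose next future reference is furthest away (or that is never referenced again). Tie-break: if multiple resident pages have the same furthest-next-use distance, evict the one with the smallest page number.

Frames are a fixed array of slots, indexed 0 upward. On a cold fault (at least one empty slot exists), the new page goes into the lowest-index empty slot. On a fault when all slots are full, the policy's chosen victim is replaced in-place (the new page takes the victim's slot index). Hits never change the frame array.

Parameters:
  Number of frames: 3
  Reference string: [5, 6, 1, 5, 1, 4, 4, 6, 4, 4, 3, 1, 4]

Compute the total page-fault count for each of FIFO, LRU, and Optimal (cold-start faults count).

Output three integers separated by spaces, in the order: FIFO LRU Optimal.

--- FIFO ---
  step 0: ref 5 -> FAULT, frames=[5,-,-] (faults so far: 1)
  step 1: ref 6 -> FAULT, frames=[5,6,-] (faults so far: 2)
  step 2: ref 1 -> FAULT, frames=[5,6,1] (faults so far: 3)
  step 3: ref 5 -> HIT, frames=[5,6,1] (faults so far: 3)
  step 4: ref 1 -> HIT, frames=[5,6,1] (faults so far: 3)
  step 5: ref 4 -> FAULT, evict 5, frames=[4,6,1] (faults so far: 4)
  step 6: ref 4 -> HIT, frames=[4,6,1] (faults so far: 4)
  step 7: ref 6 -> HIT, frames=[4,6,1] (faults so far: 4)
  step 8: ref 4 -> HIT, frames=[4,6,1] (faults so far: 4)
  step 9: ref 4 -> HIT, frames=[4,6,1] (faults so far: 4)
  step 10: ref 3 -> FAULT, evict 6, frames=[4,3,1] (faults so far: 5)
  step 11: ref 1 -> HIT, frames=[4,3,1] (faults so far: 5)
  step 12: ref 4 -> HIT, frames=[4,3,1] (faults so far: 5)
  FIFO total faults: 5
--- LRU ---
  step 0: ref 5 -> FAULT, frames=[5,-,-] (faults so far: 1)
  step 1: ref 6 -> FAULT, frames=[5,6,-] (faults so far: 2)
  step 2: ref 1 -> FAULT, frames=[5,6,1] (faults so far: 3)
  step 3: ref 5 -> HIT, frames=[5,6,1] (faults so far: 3)
  step 4: ref 1 -> HIT, frames=[5,6,1] (faults so far: 3)
  step 5: ref 4 -> FAULT, evict 6, frames=[5,4,1] (faults so far: 4)
  step 6: ref 4 -> HIT, frames=[5,4,1] (faults so far: 4)
  step 7: ref 6 -> FAULT, evict 5, frames=[6,4,1] (faults so far: 5)
  step 8: ref 4 -> HIT, frames=[6,4,1] (faults so far: 5)
  step 9: ref 4 -> HIT, frames=[6,4,1] (faults so far: 5)
  step 10: ref 3 -> FAULT, evict 1, frames=[6,4,3] (faults so far: 6)
  step 11: ref 1 -> FAULT, evict 6, frames=[1,4,3] (faults so far: 7)
  step 12: ref 4 -> HIT, frames=[1,4,3] (faults so far: 7)
  LRU total faults: 7
--- Optimal ---
  step 0: ref 5 -> FAULT, frames=[5,-,-] (faults so far: 1)
  step 1: ref 6 -> FAULT, frames=[5,6,-] (faults so far: 2)
  step 2: ref 1 -> FAULT, frames=[5,6,1] (faults so far: 3)
  step 3: ref 5 -> HIT, frames=[5,6,1] (faults so far: 3)
  step 4: ref 1 -> HIT, frames=[5,6,1] (faults so far: 3)
  step 5: ref 4 -> FAULT, evict 5, frames=[4,6,1] (faults so far: 4)
  step 6: ref 4 -> HIT, frames=[4,6,1] (faults so far: 4)
  step 7: ref 6 -> HIT, frames=[4,6,1] (faults so far: 4)
  step 8: ref 4 -> HIT, frames=[4,6,1] (faults so far: 4)
  step 9: ref 4 -> HIT, frames=[4,6,1] (faults so far: 4)
  step 10: ref 3 -> FAULT, evict 6, frames=[4,3,1] (faults so far: 5)
  step 11: ref 1 -> HIT, frames=[4,3,1] (faults so far: 5)
  step 12: ref 4 -> HIT, frames=[4,3,1] (faults so far: 5)
  Optimal total faults: 5

Answer: 5 7 5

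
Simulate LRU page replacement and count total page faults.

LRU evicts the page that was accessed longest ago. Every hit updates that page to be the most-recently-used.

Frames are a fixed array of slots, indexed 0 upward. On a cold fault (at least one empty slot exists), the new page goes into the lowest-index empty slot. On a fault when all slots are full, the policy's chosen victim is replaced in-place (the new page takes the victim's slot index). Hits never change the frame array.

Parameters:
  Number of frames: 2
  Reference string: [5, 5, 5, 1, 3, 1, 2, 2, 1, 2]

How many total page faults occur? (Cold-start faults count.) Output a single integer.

Step 0: ref 5 → FAULT, frames=[5,-]
Step 1: ref 5 → HIT, frames=[5,-]
Step 2: ref 5 → HIT, frames=[5,-]
Step 3: ref 1 → FAULT, frames=[5,1]
Step 4: ref 3 → FAULT (evict 5), frames=[3,1]
Step 5: ref 1 → HIT, frames=[3,1]
Step 6: ref 2 → FAULT (evict 3), frames=[2,1]
Step 7: ref 2 → HIT, frames=[2,1]
Step 8: ref 1 → HIT, frames=[2,1]
Step 9: ref 2 → HIT, frames=[2,1]
Total faults: 4

Answer: 4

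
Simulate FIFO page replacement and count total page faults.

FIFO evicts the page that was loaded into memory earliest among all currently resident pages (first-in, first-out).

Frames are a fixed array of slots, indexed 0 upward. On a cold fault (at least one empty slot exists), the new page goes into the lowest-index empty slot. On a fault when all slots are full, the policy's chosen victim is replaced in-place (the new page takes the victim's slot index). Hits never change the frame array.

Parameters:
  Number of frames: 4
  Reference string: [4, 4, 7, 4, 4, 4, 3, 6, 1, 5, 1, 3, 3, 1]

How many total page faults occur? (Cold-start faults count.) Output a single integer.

Answer: 6

Derivation:
Step 0: ref 4 → FAULT, frames=[4,-,-,-]
Step 1: ref 4 → HIT, frames=[4,-,-,-]
Step 2: ref 7 → FAULT, frames=[4,7,-,-]
Step 3: ref 4 → HIT, frames=[4,7,-,-]
Step 4: ref 4 → HIT, frames=[4,7,-,-]
Step 5: ref 4 → HIT, frames=[4,7,-,-]
Step 6: ref 3 → FAULT, frames=[4,7,3,-]
Step 7: ref 6 → FAULT, frames=[4,7,3,6]
Step 8: ref 1 → FAULT (evict 4), frames=[1,7,3,6]
Step 9: ref 5 → FAULT (evict 7), frames=[1,5,3,6]
Step 10: ref 1 → HIT, frames=[1,5,3,6]
Step 11: ref 3 → HIT, frames=[1,5,3,6]
Step 12: ref 3 → HIT, frames=[1,5,3,6]
Step 13: ref 1 → HIT, frames=[1,5,3,6]
Total faults: 6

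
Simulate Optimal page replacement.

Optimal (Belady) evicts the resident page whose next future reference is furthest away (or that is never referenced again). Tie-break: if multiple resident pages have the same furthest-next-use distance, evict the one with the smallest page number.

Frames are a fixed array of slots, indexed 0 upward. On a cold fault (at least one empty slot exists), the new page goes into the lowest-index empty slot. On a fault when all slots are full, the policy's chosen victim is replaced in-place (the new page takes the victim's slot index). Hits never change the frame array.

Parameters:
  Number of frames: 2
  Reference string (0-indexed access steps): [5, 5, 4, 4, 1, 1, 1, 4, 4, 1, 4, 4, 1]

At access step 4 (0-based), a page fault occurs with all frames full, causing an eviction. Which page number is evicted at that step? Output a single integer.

Step 0: ref 5 -> FAULT, frames=[5,-]
Step 1: ref 5 -> HIT, frames=[5,-]
Step 2: ref 4 -> FAULT, frames=[5,4]
Step 3: ref 4 -> HIT, frames=[5,4]
Step 4: ref 1 -> FAULT, evict 5, frames=[1,4]
At step 4: evicted page 5

Answer: 5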